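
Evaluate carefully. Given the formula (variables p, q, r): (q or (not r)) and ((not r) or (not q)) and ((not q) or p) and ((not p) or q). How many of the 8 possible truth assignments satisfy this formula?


Evaluate all 8 assignments for p, q, r:
p=0, q=0, r=0: 1
p=0, q=0, r=1: 0
p=0, q=1, r=0: 0
p=0, q=1, r=1: 0
p=1, q=0, r=0: 0
p=1, q=0, r=1: 0
p=1, q=1, r=0: 1
p=1, q=1, r=1: 0
Satisfying count = 2

2


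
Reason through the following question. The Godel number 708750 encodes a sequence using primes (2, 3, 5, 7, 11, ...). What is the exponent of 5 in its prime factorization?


Factorize 708750 by dividing by 5 repeatedly.
Division steps: 5 divides 708750 exactly 4 time(s).
Exponent of 5 = 4

4


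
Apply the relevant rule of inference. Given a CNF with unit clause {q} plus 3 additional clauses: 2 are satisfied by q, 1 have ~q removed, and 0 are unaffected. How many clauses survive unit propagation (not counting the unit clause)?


Satisfied (removed): 2
Shortened (remain): 1
Unchanged (remain): 0
Remaining = 1 + 0 = 1

1


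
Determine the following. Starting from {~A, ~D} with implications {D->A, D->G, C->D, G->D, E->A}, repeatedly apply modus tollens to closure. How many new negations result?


Initial negated facts: {~A, ~D}
Apply modus tollens to closure:
  ~D and C->D  =>  ~C
  ~D and G->D  =>  ~G
  ~A and E->A  =>  ~E
Final negated: {~A, ~C, ~D, ~E, ~G}
New negations: {~C, ~E, ~G}
Count = 3

3


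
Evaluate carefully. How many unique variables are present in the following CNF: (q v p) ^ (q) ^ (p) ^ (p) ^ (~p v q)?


Identify each variable that appears in the formula.
Variables found: p, q
Count = 2

2


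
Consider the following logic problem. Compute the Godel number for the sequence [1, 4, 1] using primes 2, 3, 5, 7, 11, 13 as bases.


Encode each element as an exponent of the corresponding prime:
  2^1 = 2
  3^4 = 81
  5^1 = 5
Product = 2 * 81 * 5 = 810

810


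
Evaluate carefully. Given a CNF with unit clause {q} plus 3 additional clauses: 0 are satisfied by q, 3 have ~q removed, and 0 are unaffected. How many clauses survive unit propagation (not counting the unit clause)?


Satisfied (removed): 0
Shortened (remain): 3
Unchanged (remain): 0
Remaining = 3 + 0 = 3

3


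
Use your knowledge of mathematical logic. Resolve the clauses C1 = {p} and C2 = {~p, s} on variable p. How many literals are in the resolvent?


Remove p from C1 and ~p from C2.
C1 remainder: {}
C2 remainder: {s}
Union (resolvent): {s}
Resolvent has 1 literal(s).

1


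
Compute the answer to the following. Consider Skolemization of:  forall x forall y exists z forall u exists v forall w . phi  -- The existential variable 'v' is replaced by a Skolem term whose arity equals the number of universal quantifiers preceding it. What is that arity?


Quantifier prefix: forall x forall y exists z forall u exists v forall w
'v' is existentially quantified at position 5.
Universal variables preceding it: x, y, u
Skolem function arity = 3

3


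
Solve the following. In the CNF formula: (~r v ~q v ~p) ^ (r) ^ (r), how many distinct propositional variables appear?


Identify each variable that appears in the formula.
Variables found: p, q, r
Count = 3

3


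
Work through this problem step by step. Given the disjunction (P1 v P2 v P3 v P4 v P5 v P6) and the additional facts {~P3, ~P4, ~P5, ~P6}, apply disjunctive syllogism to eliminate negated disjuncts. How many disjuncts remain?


Original disjuncts (6): P1, P2, P3, P4, P5, P6
Negated (eliminate): ~P3, ~P4, ~P5, ~P6
Remaining disjuncts: P1, P2
Count = 6 - 4 = 2

2


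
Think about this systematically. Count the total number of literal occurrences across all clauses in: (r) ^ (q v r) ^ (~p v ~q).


Counting literals in each clause:
Clause 1: 1 literal(s)
Clause 2: 2 literal(s)
Clause 3: 2 literal(s)
Total = 5

5


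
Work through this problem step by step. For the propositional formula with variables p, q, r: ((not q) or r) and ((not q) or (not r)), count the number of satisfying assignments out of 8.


Evaluate all 8 assignments for p, q, r:
p=0, q=0, r=0: 1
p=0, q=0, r=1: 1
p=0, q=1, r=0: 0
p=0, q=1, r=1: 0
p=1, q=0, r=0: 1
p=1, q=0, r=1: 1
p=1, q=1, r=0: 0
p=1, q=1, r=1: 0
Satisfying count = 4

4


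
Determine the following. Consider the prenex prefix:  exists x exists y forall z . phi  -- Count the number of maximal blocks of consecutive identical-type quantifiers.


Quantifier-type sequence: E E A  (A=forall, E=exists)
Group into maximal same-type runs:
  Ex2 | Ax1
Number of blocks = 2

2


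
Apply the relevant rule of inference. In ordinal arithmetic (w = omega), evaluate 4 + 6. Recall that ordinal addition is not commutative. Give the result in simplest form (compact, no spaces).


Compute 4 + 6.
Ordinal + is associative but NOT commutative; for finite n>0, n + w = w but w + n stays w+n.
Both operands finite; ordinal + agrees with natural +: 4 + 6 = 10.
Result = 10

10


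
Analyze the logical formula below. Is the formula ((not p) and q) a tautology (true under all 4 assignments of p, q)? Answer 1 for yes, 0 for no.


Check all 4 assignments:
p=0, q=0: 0
p=0, q=1: 1
p=1, q=0: 0
p=1, q=1: 0
Satisfying count = 1/4.
Tautology iff count = 4: no.

0


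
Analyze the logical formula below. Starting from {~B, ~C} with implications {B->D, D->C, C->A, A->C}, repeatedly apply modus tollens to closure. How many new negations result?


Initial negated facts: {~B, ~C}
Apply modus tollens to closure:
  ~C and D->C  =>  ~D
  ~C and A->C  =>  ~A
Final negated: {~A, ~B, ~C, ~D}
New negations: {~A, ~D}
Count = 2

2


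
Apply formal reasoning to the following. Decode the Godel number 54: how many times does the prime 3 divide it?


Factorize 54 by dividing by 3 repeatedly.
Division steps: 3 divides 54 exactly 3 time(s).
Exponent of 3 = 3

3


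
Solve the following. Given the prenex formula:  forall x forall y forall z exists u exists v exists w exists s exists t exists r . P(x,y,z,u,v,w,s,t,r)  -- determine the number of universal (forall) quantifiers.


Quantifier prefix: forall x forall y forall z exists u exists v exists w exists s exists t exists r
Mark each quantifier type:
  U U U E E E E E E
Universal count = 3, Existential count = 6
Asked for universal (forall) quantifiers: 3

3


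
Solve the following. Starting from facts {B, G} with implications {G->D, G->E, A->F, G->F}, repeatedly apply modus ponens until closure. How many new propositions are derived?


Initial facts: {B, G}
Apply modus ponens to closure:
  G and G->D  =>  D
  G and G->E  =>  E
  G and G->F  =>  F
Final known: {B, D, E, F, G}
New propositions: {D, E, F}
Count = 3

3


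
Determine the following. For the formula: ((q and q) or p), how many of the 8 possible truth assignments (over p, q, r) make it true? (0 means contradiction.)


Check all 8 assignments:
p=0, q=0, r=0: 0
p=0, q=0, r=1: 0
p=0, q=1, r=0: 1
p=0, q=1, r=1: 1
p=1, q=0, r=0: 1
p=1, q=0, r=1: 1
p=1, q=1, r=0: 1
p=1, q=1, r=1: 1
Count of True = 6

6


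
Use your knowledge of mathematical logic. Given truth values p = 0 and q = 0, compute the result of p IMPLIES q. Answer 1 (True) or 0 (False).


p = 0, q = 0
Operation: p IMPLIES q
Evaluate: 0 IMPLIES 0 = 1

1


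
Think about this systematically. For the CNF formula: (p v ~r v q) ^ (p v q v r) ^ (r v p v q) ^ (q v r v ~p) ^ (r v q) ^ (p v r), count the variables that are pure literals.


Check each variable for pure literal status:
p: mixed (not pure)
q: pure positive
r: mixed (not pure)
Pure literal count = 1

1


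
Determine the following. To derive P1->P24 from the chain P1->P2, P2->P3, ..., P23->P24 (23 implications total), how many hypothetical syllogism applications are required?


With 23 implications in a chain connecting 24 propositions:
P1->P2, P2->P3, ..., P23->P24
Steps needed = (number of implications) - 1 = 23 - 1 = 22

22


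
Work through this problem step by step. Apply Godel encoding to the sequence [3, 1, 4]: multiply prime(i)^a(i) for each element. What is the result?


Encode each element as an exponent of the corresponding prime:
  2^3 = 8
  3^1 = 3
  5^4 = 625
Product = 8 * 3 * 625 = 15000

15000


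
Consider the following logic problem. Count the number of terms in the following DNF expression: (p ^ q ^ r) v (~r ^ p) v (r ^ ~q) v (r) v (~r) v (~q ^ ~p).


A DNF formula is a disjunction of terms (conjunctions).
Terms are separated by v.
Counting the disjuncts: 6 terms.

6


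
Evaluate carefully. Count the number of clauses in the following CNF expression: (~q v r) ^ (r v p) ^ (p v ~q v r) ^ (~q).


A CNF formula is a conjunction of clauses.
Clauses are separated by ^.
Counting the conjuncts: 4 clauses.

4


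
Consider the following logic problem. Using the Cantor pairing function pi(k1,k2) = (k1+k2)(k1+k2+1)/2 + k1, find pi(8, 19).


k1 + k2 = 27
(k1+k2)(k1+k2+1)/2 = 27 * 28 / 2 = 378
pi = 378 + 8 = 386

386


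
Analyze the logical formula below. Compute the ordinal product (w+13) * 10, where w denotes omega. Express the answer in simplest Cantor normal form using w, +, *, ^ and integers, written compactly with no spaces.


Compute (w+13) * 10.
Ordinal * is associative and left-distributive over +, but NOT commutative; for finite n>1, n*w = w but w*n stays w*n.
(w+13) * 10 = (w+13) repeated 10 times. Each intermediate +13 is absorbed by the following w; only the last survives: w*10+13.
Result = w*10+13

w*10+13


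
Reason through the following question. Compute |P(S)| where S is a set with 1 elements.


The power set of a set with n elements has 2^n elements.
|P(S)| = 2^1 = 2

2


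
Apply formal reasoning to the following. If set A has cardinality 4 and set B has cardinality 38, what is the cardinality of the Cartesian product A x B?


The Cartesian product A x B contains all ordered pairs (a, b).
|A x B| = |A| * |B| = 4 * 38 = 152

152


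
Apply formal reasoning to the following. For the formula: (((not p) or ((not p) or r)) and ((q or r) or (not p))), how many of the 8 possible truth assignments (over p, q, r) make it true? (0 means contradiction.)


Check all 8 assignments:
p=0, q=0, r=0: 1
p=0, q=0, r=1: 1
p=0, q=1, r=0: 1
p=0, q=1, r=1: 1
p=1, q=0, r=0: 0
p=1, q=0, r=1: 1
p=1, q=1, r=0: 0
p=1, q=1, r=1: 1
Count of True = 6

6


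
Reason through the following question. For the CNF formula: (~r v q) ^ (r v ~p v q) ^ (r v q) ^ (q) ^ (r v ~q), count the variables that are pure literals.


Check each variable for pure literal status:
p: pure negative
q: mixed (not pure)
r: mixed (not pure)
Pure literal count = 1

1


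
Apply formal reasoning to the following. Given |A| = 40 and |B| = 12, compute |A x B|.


The Cartesian product A x B contains all ordered pairs (a, b).
|A x B| = |A| * |B| = 40 * 12 = 480

480


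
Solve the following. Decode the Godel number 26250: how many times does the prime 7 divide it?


Factorize 26250 by dividing by 7 repeatedly.
Division steps: 7 divides 26250 exactly 1 time(s).
Exponent of 7 = 1

1


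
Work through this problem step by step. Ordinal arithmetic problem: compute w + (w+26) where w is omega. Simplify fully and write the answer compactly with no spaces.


Compute w + (w+26).
Ordinal + is associative but NOT commutative; for finite n>0, n + w = w but w + n stays w+n.
w + (w+26) = (w+w) + 26 = w*2+26.
Result = w*2+26

w*2+26


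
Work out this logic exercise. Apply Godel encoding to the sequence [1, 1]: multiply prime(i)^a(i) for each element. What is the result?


Encode each element as an exponent of the corresponding prime:
  2^1 = 2
  3^1 = 3
Product = 2 * 3 = 6

6


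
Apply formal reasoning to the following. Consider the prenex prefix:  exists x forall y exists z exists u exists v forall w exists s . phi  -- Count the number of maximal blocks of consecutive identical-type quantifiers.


Quantifier-type sequence: E A E E E A E  (A=forall, E=exists)
Group into maximal same-type runs:
  Ex1 | Ax1 | Ex3 | Ax1 | Ex1
Number of blocks = 5

5


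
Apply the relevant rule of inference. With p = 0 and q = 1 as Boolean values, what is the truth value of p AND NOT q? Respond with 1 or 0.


p = 0, q = 1
Operation: p AND NOT q
Evaluate: 0 AND NOT 1 = 0

0


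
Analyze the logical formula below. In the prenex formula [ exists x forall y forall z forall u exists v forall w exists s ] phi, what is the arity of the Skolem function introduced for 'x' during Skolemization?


Quantifier prefix: exists x forall y forall z forall u exists v forall w exists s
'x' is existentially quantified at position 1.
No universal quantifiers precede it.
Skolem function arity = 0 (a Skolem constant)

0


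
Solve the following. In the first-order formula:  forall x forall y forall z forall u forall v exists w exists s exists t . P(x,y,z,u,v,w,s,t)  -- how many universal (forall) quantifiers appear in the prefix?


Quantifier prefix: forall x forall y forall z forall u forall v exists w exists s exists t
Mark each quantifier type:
  U U U U U E E E
Universal count = 5, Existential count = 3
Asked for universal (forall) quantifiers: 5

5


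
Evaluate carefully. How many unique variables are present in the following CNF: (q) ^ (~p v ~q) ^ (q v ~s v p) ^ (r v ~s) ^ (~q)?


Identify each variable that appears in the formula.
Variables found: p, q, r, s
Count = 4

4


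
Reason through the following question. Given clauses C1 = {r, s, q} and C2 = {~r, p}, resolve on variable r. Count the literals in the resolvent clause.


Remove r from C1 and ~r from C2.
C1 remainder: {s, q}
C2 remainder: {p}
Union (resolvent): {p, q, s}
Resolvent has 3 literal(s).

3


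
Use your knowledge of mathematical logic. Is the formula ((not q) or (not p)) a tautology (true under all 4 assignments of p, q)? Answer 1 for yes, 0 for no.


Check all 4 assignments:
p=0, q=0: 1
p=0, q=1: 1
p=1, q=0: 1
p=1, q=1: 0
Satisfying count = 3/4.
Tautology iff count = 4: no.

0


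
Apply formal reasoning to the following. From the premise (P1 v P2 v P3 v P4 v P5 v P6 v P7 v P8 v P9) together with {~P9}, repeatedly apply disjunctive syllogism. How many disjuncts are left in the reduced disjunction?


Original disjuncts (9): P1, P2, P3, P4, P5, P6, P7, P8, P9
Negated (eliminate): ~P9
Remaining disjuncts: P1, P2, P3, P4, P5, P6, P7, P8
Count = 9 - 1 = 8

8


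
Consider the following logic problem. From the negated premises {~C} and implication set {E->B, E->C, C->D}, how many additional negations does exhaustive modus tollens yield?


Initial negated facts: {~C}
Apply modus tollens to closure:
  ~C and E->C  =>  ~E
Final negated: {~C, ~E}
New negations: {~E}
Count = 1

1


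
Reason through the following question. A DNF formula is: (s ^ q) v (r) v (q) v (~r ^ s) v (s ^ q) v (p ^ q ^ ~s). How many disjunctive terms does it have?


A DNF formula is a disjunction of terms (conjunctions).
Terms are separated by v.
Counting the disjuncts: 6 terms.

6


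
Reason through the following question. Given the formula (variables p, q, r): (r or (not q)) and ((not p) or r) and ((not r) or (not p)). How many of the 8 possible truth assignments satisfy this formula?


Evaluate all 8 assignments for p, q, r:
p=0, q=0, r=0: 1
p=0, q=0, r=1: 1
p=0, q=1, r=0: 0
p=0, q=1, r=1: 1
p=1, q=0, r=0: 0
p=1, q=0, r=1: 0
p=1, q=1, r=0: 0
p=1, q=1, r=1: 0
Satisfying count = 3

3


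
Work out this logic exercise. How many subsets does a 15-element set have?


The power set of a set with n elements has 2^n elements.
|P(S)| = 2^15 = 32768

32768


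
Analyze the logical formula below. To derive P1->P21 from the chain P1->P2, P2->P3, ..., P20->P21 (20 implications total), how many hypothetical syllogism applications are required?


With 20 implications in a chain connecting 21 propositions:
P1->P2, P2->P3, ..., P20->P21
Steps needed = (number of implications) - 1 = 20 - 1 = 19

19


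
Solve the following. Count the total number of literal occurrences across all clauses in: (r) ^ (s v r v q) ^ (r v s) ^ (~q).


Counting literals in each clause:
Clause 1: 1 literal(s)
Clause 2: 3 literal(s)
Clause 3: 2 literal(s)
Clause 4: 1 literal(s)
Total = 7

7


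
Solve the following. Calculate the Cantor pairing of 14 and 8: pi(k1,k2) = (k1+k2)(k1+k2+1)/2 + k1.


k1 + k2 = 22
(k1+k2)(k1+k2+1)/2 = 22 * 23 / 2 = 253
pi = 253 + 14 = 267

267


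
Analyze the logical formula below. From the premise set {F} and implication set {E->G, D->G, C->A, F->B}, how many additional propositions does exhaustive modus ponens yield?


Initial facts: {F}
Apply modus ponens to closure:
  F and F->B  =>  B
Final known: {B, F}
New propositions: {B}
Count = 1

1


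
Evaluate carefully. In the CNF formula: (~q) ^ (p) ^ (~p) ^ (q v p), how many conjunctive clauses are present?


A CNF formula is a conjunction of clauses.
Clauses are separated by ^.
Counting the conjuncts: 4 clauses.

4


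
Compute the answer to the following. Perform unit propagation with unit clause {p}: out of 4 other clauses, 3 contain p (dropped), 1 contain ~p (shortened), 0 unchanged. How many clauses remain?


Satisfied (removed): 3
Shortened (remain): 1
Unchanged (remain): 0
Remaining = 1 + 0 = 1

1


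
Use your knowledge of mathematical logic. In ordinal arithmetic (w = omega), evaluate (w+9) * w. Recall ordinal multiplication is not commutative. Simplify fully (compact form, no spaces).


Compute (w+9) * w.
Ordinal * is associative and left-distributive over +, but NOT commutative; for finite n>1, n*w = w but w*n stays w*n.
(w+9) * w = sup{(w+9)*k : k<w} = sup{w*k+9} = w^2 (the +9 tail is absorbed in the limit).
Result = w^2

w^2


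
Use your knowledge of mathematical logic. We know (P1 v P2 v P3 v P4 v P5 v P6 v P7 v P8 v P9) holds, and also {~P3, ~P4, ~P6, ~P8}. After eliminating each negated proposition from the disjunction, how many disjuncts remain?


Original disjuncts (9): P1, P2, P3, P4, P5, P6, P7, P8, P9
Negated (eliminate): ~P3, ~P4, ~P6, ~P8
Remaining disjuncts: P1, P2, P5, P7, P9
Count = 9 - 4 = 5

5


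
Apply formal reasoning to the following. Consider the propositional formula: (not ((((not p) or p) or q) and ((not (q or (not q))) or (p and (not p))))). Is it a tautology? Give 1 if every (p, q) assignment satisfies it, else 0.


Check all 4 assignments:
p=0, q=0: 1
p=0, q=1: 1
p=1, q=0: 1
p=1, q=1: 1
Satisfying count = 4/4.
Tautology iff count = 4: yes.

1


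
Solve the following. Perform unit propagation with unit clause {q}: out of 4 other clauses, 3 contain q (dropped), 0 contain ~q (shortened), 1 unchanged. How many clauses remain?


Satisfied (removed): 3
Shortened (remain): 0
Unchanged (remain): 1
Remaining = 0 + 1 = 1

1


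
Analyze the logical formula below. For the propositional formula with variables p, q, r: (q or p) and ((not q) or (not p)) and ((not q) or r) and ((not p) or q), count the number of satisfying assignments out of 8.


Evaluate all 8 assignments for p, q, r:
p=0, q=0, r=0: 0
p=0, q=0, r=1: 0
p=0, q=1, r=0: 0
p=0, q=1, r=1: 1
p=1, q=0, r=0: 0
p=1, q=0, r=1: 0
p=1, q=1, r=0: 0
p=1, q=1, r=1: 0
Satisfying count = 1

1


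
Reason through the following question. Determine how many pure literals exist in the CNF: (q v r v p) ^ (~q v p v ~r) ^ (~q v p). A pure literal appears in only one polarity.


Check each variable for pure literal status:
p: pure positive
q: mixed (not pure)
r: mixed (not pure)
Pure literal count = 1

1


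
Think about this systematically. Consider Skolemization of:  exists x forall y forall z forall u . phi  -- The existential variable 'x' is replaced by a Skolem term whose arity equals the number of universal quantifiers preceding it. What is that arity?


Quantifier prefix: exists x forall y forall z forall u
'x' is existentially quantified at position 1.
No universal quantifiers precede it.
Skolem function arity = 0 (a Skolem constant)

0


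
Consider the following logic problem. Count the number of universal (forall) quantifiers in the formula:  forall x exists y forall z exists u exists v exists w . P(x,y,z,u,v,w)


Quantifier prefix: forall x exists y forall z exists u exists v exists w
Mark each quantifier type:
  U E U E E E
Universal count = 2, Existential count = 4
Asked for universal (forall) quantifiers: 2

2


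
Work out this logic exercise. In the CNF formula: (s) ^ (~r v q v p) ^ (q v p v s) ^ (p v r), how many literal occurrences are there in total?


Counting literals in each clause:
Clause 1: 1 literal(s)
Clause 2: 3 literal(s)
Clause 3: 3 literal(s)
Clause 4: 2 literal(s)
Total = 9

9


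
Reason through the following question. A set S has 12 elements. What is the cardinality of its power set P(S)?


The power set of a set with n elements has 2^n elements.
|P(S)| = 2^12 = 4096

4096


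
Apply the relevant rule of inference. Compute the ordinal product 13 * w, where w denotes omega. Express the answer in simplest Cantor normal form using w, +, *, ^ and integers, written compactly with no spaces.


Compute 13 * w.
Ordinal * is associative and left-distributive over +, but NOT commutative; for finite n>1, n*w = w but w*n stays w*n.
For finite n>0, n * w = sup{n*k : k<w} = w. So 13 * w = w.
Result = w

w


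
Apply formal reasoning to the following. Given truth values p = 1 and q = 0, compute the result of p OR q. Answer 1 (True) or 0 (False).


p = 1, q = 0
Operation: p OR q
Evaluate: 1 OR 0 = 1

1


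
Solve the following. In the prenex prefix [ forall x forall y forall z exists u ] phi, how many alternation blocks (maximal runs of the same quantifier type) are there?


Quantifier-type sequence: A A A E  (A=forall, E=exists)
Group into maximal same-type runs:
  Ax3 | Ex1
Number of blocks = 2

2


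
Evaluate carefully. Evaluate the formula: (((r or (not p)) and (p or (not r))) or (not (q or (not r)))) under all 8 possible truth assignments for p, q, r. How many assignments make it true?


Check all 8 assignments:
p=0, q=0, r=0: 1
p=0, q=0, r=1: 1
p=0, q=1, r=0: 1
p=0, q=1, r=1: 0
p=1, q=0, r=0: 0
p=1, q=0, r=1: 1
p=1, q=1, r=0: 0
p=1, q=1, r=1: 1
Count of True = 5

5


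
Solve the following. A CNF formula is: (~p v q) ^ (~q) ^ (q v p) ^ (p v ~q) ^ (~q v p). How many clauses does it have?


A CNF formula is a conjunction of clauses.
Clauses are separated by ^.
Counting the conjuncts: 5 clauses.

5


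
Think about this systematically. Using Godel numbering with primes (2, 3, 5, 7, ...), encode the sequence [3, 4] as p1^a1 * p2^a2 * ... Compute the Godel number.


Encode each element as an exponent of the corresponding prime:
  2^3 = 8
  3^4 = 81
Product = 8 * 81 = 648

648


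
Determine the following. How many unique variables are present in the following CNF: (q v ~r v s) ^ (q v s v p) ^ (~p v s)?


Identify each variable that appears in the formula.
Variables found: p, q, r, s
Count = 4

4


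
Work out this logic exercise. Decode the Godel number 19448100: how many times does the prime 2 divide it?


Factorize 19448100 by dividing by 2 repeatedly.
Division steps: 2 divides 19448100 exactly 2 time(s).
Exponent of 2 = 2

2


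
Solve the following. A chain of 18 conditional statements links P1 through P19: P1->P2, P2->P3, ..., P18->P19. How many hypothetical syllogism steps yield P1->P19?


With 18 implications in a chain connecting 19 propositions:
P1->P2, P2->P3, ..., P18->P19
Steps needed = (number of implications) - 1 = 18 - 1 = 17

17


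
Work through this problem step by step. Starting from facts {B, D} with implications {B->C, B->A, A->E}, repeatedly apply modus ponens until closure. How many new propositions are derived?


Initial facts: {B, D}
Apply modus ponens to closure:
  B and B->C  =>  C
  B and B->A  =>  A
  A and A->E  =>  E
Final known: {A, B, C, D, E}
New propositions: {A, C, E}
Count = 3

3


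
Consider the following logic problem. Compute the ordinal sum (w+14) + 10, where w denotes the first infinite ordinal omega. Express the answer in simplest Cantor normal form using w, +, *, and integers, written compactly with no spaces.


Compute (w+14) + 10.
Ordinal + is associative but NOT commutative; for finite n>0, n + w = w but w + n stays w+n.
By associativity: (w+14) + 10 = w + (14+10) = w+24.
Result = w+24

w+24


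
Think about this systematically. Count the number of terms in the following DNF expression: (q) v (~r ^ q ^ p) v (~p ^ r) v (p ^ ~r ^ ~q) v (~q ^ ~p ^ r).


A DNF formula is a disjunction of terms (conjunctions).
Terms are separated by v.
Counting the disjuncts: 5 terms.

5


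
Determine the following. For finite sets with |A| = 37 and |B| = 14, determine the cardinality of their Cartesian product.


The Cartesian product A x B contains all ordered pairs (a, b).
|A x B| = |A| * |B| = 37 * 14 = 518

518


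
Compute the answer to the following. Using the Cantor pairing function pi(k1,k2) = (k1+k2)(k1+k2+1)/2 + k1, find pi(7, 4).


k1 + k2 = 11
(k1+k2)(k1+k2+1)/2 = 11 * 12 / 2 = 66
pi = 66 + 7 = 73

73


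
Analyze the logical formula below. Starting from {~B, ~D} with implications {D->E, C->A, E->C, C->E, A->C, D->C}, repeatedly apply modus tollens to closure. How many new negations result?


Initial negated facts: {~B, ~D}
Apply modus tollens to closure:
  (no implication fires)
Final negated: {~B, ~D}
New negations: {(none)}
Count = 0

0


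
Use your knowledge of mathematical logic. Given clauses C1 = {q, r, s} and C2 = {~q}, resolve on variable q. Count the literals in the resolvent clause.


Remove q from C1 and ~q from C2.
C1 remainder: {r, s}
C2 remainder: {}
Union (resolvent): {r, s}
Resolvent has 2 literal(s).

2


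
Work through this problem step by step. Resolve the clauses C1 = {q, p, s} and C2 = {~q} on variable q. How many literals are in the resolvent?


Remove q from C1 and ~q from C2.
C1 remainder: {p, s}
C2 remainder: {}
Union (resolvent): {p, s}
Resolvent has 2 literal(s).

2


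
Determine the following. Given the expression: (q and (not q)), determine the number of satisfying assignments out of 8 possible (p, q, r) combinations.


Check all 8 assignments:
p=0, q=0, r=0: 0
p=0, q=0, r=1: 0
p=0, q=1, r=0: 0
p=0, q=1, r=1: 0
p=1, q=0, r=0: 0
p=1, q=0, r=1: 0
p=1, q=1, r=0: 0
p=1, q=1, r=1: 0
Count of True = 0

0


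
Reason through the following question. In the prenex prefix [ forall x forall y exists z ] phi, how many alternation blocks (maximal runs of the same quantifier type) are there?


Quantifier-type sequence: A A E  (A=forall, E=exists)
Group into maximal same-type runs:
  Ax2 | Ex1
Number of blocks = 2

2


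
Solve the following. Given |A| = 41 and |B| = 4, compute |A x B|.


The Cartesian product A x B contains all ordered pairs (a, b).
|A x B| = |A| * |B| = 41 * 4 = 164

164


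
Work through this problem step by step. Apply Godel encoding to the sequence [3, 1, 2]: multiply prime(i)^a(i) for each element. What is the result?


Encode each element as an exponent of the corresponding prime:
  2^3 = 8
  3^1 = 3
  5^2 = 25
Product = 8 * 3 * 25 = 600

600


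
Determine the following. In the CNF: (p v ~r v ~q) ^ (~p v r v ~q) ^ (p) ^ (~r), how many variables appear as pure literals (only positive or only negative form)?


Check each variable for pure literal status:
p: mixed (not pure)
q: pure negative
r: mixed (not pure)
Pure literal count = 1

1


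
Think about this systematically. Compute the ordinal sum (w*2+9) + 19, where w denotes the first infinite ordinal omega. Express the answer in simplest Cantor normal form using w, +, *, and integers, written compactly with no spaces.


Compute (w*2+9) + 19.
Ordinal + is associative but NOT commutative; for finite n>0, n + w = w but w + n stays w+n.
By associativity: (w*2+9) + 19 = w*2 + (9+19) = w*2+28.
Result = w*2+28

w*2+28


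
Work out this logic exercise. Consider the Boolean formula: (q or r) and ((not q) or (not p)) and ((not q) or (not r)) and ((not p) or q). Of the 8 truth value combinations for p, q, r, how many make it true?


Evaluate all 8 assignments for p, q, r:
p=0, q=0, r=0: 0
p=0, q=0, r=1: 1
p=0, q=1, r=0: 1
p=0, q=1, r=1: 0
p=1, q=0, r=0: 0
p=1, q=0, r=1: 0
p=1, q=1, r=0: 0
p=1, q=1, r=1: 0
Satisfying count = 2

2


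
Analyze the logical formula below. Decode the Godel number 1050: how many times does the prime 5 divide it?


Factorize 1050 by dividing by 5 repeatedly.
Division steps: 5 divides 1050 exactly 2 time(s).
Exponent of 5 = 2

2


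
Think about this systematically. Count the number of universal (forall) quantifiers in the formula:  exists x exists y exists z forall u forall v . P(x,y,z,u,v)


Quantifier prefix: exists x exists y exists z forall u forall v
Mark each quantifier type:
  E E E U U
Universal count = 2, Existential count = 3
Asked for universal (forall) quantifiers: 2

2


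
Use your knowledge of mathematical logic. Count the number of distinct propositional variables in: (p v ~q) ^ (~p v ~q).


Identify each variable that appears in the formula.
Variables found: p, q
Count = 2

2


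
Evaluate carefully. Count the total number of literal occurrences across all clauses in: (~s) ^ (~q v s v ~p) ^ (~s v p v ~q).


Counting literals in each clause:
Clause 1: 1 literal(s)
Clause 2: 3 literal(s)
Clause 3: 3 literal(s)
Total = 7

7


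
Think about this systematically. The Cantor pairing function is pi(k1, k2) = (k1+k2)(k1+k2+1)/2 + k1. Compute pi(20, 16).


k1 + k2 = 36
(k1+k2)(k1+k2+1)/2 = 36 * 37 / 2 = 666
pi = 666 + 20 = 686

686


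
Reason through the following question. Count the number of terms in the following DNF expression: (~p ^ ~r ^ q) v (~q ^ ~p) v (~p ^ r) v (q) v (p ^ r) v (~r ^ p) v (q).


A DNF formula is a disjunction of terms (conjunctions).
Terms are separated by v.
Counting the disjuncts: 7 terms.

7


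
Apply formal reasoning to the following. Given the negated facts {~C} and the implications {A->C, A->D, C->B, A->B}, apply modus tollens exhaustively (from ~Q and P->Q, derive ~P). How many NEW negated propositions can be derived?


Initial negated facts: {~C}
Apply modus tollens to closure:
  ~C and A->C  =>  ~A
Final negated: {~A, ~C}
New negations: {~A}
Count = 1

1


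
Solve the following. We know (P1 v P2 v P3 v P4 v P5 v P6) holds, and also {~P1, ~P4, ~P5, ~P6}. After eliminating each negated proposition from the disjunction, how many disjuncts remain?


Original disjuncts (6): P1, P2, P3, P4, P5, P6
Negated (eliminate): ~P1, ~P4, ~P5, ~P6
Remaining disjuncts: P2, P3
Count = 6 - 4 = 2

2


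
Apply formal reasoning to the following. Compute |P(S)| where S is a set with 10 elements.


The power set of a set with n elements has 2^n elements.
|P(S)| = 2^10 = 1024

1024


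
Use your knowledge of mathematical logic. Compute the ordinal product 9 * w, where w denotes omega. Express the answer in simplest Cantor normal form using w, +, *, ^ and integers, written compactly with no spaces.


Compute 9 * w.
Ordinal * is associative and left-distributive over +, but NOT commutative; for finite n>1, n*w = w but w*n stays w*n.
For finite n>0, n * w = sup{n*k : k<w} = w. So 9 * w = w.
Result = w

w


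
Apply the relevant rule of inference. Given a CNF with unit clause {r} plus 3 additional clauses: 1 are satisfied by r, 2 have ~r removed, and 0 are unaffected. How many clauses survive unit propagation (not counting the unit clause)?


Satisfied (removed): 1
Shortened (remain): 2
Unchanged (remain): 0
Remaining = 2 + 0 = 2

2


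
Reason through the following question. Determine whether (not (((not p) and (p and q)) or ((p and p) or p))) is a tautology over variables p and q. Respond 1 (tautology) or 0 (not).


Check all 4 assignments:
p=0, q=0: 1
p=0, q=1: 1
p=1, q=0: 0
p=1, q=1: 0
Satisfying count = 2/4.
Tautology iff count = 4: no.

0


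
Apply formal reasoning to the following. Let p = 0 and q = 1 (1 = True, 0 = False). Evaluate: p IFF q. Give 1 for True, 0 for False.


p = 0, q = 1
Operation: p IFF q
Evaluate: 0 IFF 1 = 0

0


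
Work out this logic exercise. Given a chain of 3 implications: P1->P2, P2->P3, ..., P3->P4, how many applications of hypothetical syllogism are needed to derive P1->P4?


With 3 implications in a chain connecting 4 propositions:
P1->P2, P2->P3, ..., P3->P4
Steps needed = (number of implications) - 1 = 3 - 1 = 2

2


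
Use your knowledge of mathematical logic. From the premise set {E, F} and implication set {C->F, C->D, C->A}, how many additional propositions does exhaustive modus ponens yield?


Initial facts: {E, F}
Apply modus ponens to closure:
  (no implication fires)
Final known: {E, F}
New propositions: {(none)}
Count = 0

0


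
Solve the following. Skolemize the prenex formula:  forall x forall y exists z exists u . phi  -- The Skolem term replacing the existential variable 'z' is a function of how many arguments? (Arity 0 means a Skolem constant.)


Quantifier prefix: forall x forall y exists z exists u
'z' is existentially quantified at position 3.
Universal variables preceding it: x, y
Skolem function arity = 2

2


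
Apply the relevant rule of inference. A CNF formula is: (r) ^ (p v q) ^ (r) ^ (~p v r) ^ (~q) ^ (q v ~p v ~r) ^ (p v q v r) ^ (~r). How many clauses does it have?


A CNF formula is a conjunction of clauses.
Clauses are separated by ^.
Counting the conjuncts: 8 clauses.

8


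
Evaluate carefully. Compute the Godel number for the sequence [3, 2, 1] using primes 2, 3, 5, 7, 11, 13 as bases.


Encode each element as an exponent of the corresponding prime:
  2^3 = 8
  3^2 = 9
  5^1 = 5
Product = 8 * 9 * 5 = 360

360


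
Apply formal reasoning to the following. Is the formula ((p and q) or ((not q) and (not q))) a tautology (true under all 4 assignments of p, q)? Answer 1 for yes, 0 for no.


Check all 4 assignments:
p=0, q=0: 1
p=0, q=1: 0
p=1, q=0: 1
p=1, q=1: 1
Satisfying count = 3/4.
Tautology iff count = 4: no.

0


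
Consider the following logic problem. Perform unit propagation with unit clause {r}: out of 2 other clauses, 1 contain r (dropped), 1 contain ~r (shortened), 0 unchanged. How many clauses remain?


Satisfied (removed): 1
Shortened (remain): 1
Unchanged (remain): 0
Remaining = 1 + 0 = 1

1


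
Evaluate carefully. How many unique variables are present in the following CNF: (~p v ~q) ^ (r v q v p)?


Identify each variable that appears in the formula.
Variables found: p, q, r
Count = 3

3


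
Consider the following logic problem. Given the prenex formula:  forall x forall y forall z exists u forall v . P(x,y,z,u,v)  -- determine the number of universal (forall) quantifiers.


Quantifier prefix: forall x forall y forall z exists u forall v
Mark each quantifier type:
  U U U E U
Universal count = 4, Existential count = 1
Asked for universal (forall) quantifiers: 4

4


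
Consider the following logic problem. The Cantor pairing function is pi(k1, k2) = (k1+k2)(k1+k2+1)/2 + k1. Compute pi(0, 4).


k1 + k2 = 4
(k1+k2)(k1+k2+1)/2 = 4 * 5 / 2 = 10
pi = 10 + 0 = 10

10


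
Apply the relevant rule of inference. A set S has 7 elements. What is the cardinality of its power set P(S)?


The power set of a set with n elements has 2^n elements.
|P(S)| = 2^7 = 128

128


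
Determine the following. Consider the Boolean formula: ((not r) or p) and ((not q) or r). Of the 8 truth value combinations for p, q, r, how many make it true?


Evaluate all 8 assignments for p, q, r:
p=0, q=0, r=0: 1
p=0, q=0, r=1: 0
p=0, q=1, r=0: 0
p=0, q=1, r=1: 0
p=1, q=0, r=0: 1
p=1, q=0, r=1: 1
p=1, q=1, r=0: 0
p=1, q=1, r=1: 1
Satisfying count = 4

4


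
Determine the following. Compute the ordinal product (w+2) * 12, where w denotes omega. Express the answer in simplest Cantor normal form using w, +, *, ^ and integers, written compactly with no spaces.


Compute (w+2) * 12.
Ordinal * is associative and left-distributive over +, but NOT commutative; for finite n>1, n*w = w but w*n stays w*n.
(w+2) * 12 = (w+2) repeated 12 times. Each intermediate +2 is absorbed by the following w; only the last survives: w*12+2.
Result = w*12+2

w*12+2


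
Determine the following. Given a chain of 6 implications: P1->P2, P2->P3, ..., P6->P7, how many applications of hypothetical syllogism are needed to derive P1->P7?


With 6 implications in a chain connecting 7 propositions:
P1->P2, P2->P3, ..., P6->P7
Steps needed = (number of implications) - 1 = 6 - 1 = 5

5


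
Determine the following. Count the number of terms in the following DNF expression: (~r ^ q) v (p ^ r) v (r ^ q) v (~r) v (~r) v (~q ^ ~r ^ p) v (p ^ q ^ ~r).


A DNF formula is a disjunction of terms (conjunctions).
Terms are separated by v.
Counting the disjuncts: 7 terms.

7


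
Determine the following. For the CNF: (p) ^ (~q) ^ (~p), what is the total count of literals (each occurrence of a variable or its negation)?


Counting literals in each clause:
Clause 1: 1 literal(s)
Clause 2: 1 literal(s)
Clause 3: 1 literal(s)
Total = 3

3


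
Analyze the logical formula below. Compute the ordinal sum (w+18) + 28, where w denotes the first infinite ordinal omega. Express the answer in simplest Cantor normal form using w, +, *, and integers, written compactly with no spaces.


Compute (w+18) + 28.
Ordinal + is associative but NOT commutative; for finite n>0, n + w = w but w + n stays w+n.
By associativity: (w+18) + 28 = w + (18+28) = w+46.
Result = w+46

w+46


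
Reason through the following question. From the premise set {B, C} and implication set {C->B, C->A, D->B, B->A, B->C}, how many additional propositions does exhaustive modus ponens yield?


Initial facts: {B, C}
Apply modus ponens to closure:
  C and C->A  =>  A
Final known: {A, B, C}
New propositions: {A}
Count = 1

1


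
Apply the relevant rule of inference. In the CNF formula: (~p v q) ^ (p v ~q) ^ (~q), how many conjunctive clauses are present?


A CNF formula is a conjunction of clauses.
Clauses are separated by ^.
Counting the conjuncts: 3 clauses.

3


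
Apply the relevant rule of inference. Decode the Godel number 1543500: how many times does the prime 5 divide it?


Factorize 1543500 by dividing by 5 repeatedly.
Division steps: 5 divides 1543500 exactly 3 time(s).
Exponent of 5 = 3

3


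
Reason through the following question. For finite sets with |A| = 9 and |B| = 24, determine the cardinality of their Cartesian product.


The Cartesian product A x B contains all ordered pairs (a, b).
|A x B| = |A| * |B| = 9 * 24 = 216

216


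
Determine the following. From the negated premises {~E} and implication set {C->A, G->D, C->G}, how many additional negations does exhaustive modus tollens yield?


Initial negated facts: {~E}
Apply modus tollens to closure:
  (no implication fires)
Final negated: {~E}
New negations: {(none)}
Count = 0

0


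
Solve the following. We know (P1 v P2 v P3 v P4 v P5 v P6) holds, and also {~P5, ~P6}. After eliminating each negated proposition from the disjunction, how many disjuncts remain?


Original disjuncts (6): P1, P2, P3, P4, P5, P6
Negated (eliminate): ~P5, ~P6
Remaining disjuncts: P1, P2, P3, P4
Count = 6 - 2 = 4

4


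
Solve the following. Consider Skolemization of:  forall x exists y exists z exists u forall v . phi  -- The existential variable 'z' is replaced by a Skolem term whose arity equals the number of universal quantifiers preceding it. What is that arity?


Quantifier prefix: forall x exists y exists z exists u forall v
'z' is existentially quantified at position 3.
Universal variables preceding it: x
Skolem function arity = 1

1


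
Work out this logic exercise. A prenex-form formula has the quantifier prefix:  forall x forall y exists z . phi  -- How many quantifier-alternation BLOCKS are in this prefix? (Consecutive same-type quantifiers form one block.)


Quantifier-type sequence: A A E  (A=forall, E=exists)
Group into maximal same-type runs:
  Ax2 | Ex1
Number of blocks = 2

2


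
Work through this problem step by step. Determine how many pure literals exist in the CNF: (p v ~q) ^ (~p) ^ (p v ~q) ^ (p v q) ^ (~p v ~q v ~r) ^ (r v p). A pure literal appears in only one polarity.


Check each variable for pure literal status:
p: mixed (not pure)
q: mixed (not pure)
r: mixed (not pure)
Pure literal count = 0

0
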